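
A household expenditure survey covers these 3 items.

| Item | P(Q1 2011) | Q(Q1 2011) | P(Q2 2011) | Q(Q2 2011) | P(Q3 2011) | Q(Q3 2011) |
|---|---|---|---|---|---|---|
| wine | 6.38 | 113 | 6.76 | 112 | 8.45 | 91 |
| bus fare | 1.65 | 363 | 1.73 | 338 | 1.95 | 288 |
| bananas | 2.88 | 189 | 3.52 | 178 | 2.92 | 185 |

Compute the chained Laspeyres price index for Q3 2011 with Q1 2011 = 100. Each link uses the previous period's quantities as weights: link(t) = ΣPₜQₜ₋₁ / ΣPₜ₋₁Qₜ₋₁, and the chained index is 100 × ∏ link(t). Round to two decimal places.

119.14

Link Q1 2011→Q2 2011:
ΣP(Q2 2011)Q(Q1 2011) = 6.76×113 + 1.73×363 + 3.52×189 = 763.88 + 627.99 + 665.28 = 2057.15
ΣP(Q1 2011)Q(Q1 2011) = 6.38×113 + 1.65×363 + 2.88×189 = 720.94 + 598.95 + 544.32 = 1864.21
link = 2057.15/1864.21 = 1.103497
Link Q2 2011→Q3 2011:
ΣP(Q3 2011)Q(Q2 2011) = 8.45×112 + 1.95×338 + 2.92×178 = 946.4 + 659.1 + 519.76 = 2125.26
ΣP(Q2 2011)Q(Q2 2011) = 6.76×112 + 1.73×338 + 3.52×178 = 757.12 + 584.74 + 626.56 = 1968.42
link = 2125.26/1968.42 = 1.079678
Chained index = 100 × 1.103497 × 1.079678 = 119.1421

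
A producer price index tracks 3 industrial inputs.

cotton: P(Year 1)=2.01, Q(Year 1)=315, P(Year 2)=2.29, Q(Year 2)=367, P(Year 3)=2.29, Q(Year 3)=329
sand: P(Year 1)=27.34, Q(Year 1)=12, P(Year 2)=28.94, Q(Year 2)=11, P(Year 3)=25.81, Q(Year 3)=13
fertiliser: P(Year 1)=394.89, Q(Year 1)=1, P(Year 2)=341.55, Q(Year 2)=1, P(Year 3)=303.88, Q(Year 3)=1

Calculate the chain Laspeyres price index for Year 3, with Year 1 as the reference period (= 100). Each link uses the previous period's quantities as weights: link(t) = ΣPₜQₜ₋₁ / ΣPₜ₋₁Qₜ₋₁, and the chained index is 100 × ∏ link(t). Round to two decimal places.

Link Year 1→Year 2:
ΣP(Year 2)Q(Year 1) = 2.29×315 + 28.94×12 + 341.55×1 = 721.35 + 347.28 + 341.55 = 1410.18
ΣP(Year 1)Q(Year 1) = 2.01×315 + 27.34×12 + 394.89×1 = 633.15 + 328.08 + 394.89 = 1356.12
link = 1410.18/1356.12 = 1.039864
Link Year 2→Year 3:
ΣP(Year 3)Q(Year 2) = 2.29×367 + 25.81×11 + 303.88×1 = 840.43 + 283.91 + 303.88 = 1428.22
ΣP(Year 2)Q(Year 2) = 2.29×367 + 28.94×11 + 341.55×1 = 840.43 + 318.34 + 341.55 = 1500.32
link = 1428.22/1500.32 = 0.951944
Chained index = 100 × 1.039864 × 0.951944 = 98.9892

98.99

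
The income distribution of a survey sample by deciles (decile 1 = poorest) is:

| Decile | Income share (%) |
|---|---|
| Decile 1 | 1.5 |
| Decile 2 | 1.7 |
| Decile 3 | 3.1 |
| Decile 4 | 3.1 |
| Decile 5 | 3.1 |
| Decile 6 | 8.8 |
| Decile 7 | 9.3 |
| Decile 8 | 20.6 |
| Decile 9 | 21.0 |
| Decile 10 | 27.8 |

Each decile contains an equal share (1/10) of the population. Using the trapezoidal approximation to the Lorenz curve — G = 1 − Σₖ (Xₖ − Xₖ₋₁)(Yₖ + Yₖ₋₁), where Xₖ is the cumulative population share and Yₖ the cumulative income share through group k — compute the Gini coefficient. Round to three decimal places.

0.484

Cumulative income shares Yₖ: 0.0150, 0.0320, 0.0630, 0.0940, 0.1250, 0.2130, 0.3060, 0.5120, 0.7220, 1.0000
Σ (Xₖ−Xₖ₋₁)(Yₖ+Yₖ₋₁) = (1/10)(0.0150+0.0000) + (1/10)(0.0320+0.0150) + (1/10)(0.0630+0.0320) + (1/10)(0.0940+0.0630) + (1/10)(0.1250+0.0940) + (1/10)(0.2130+0.1250) + (1/10)(0.3060+0.2130) + (1/10)(0.5120+0.3060) + (1/10)(0.7220+0.5120) + (1/10)(1.0000+0.7220)
  = 0.0015 + 0.0047 + 0.0095 + 0.0157 + 0.0219 + 0.0338 + 0.0519 + 0.0818 + 0.1234 + 0.1722 = 0.5164
G = 1 − 0.5164 = 0.4836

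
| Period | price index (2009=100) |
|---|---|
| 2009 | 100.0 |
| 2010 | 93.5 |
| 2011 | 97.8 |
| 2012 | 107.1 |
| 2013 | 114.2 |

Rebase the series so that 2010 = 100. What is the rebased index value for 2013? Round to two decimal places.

122.14

Rebased(2013) = 114.2 / 93.5 × 100 = 122.1390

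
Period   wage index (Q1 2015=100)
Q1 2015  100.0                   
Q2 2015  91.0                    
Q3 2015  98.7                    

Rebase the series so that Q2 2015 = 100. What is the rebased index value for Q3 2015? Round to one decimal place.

108.5

Rebased(Q3 2015) = 98.7 / 91.0 × 100 = 108.4615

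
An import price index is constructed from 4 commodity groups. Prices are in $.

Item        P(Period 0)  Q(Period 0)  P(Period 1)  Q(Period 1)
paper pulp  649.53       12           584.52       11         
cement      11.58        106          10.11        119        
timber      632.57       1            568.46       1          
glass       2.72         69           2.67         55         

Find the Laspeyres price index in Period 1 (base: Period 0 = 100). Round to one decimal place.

Laspeyres price index uses base-period quantities as weights.
ΣP(Period 1)·Q(Period 0) = 584.52×12 + 10.11×106 + 568.46×1 + 2.67×69 = 7014.24 + 1071.66 + 568.46 + 184.23 = 8838.59
ΣP(Period 0)·Q(Period 0) = 649.53×12 + 11.58×106 + 632.57×1 + 2.72×69 = 7794.36 + 1227.48 + 632.57 + 187.68 = 9842.09
Index = 8838.59 / 9842.09 × 100 = 89.8040

89.8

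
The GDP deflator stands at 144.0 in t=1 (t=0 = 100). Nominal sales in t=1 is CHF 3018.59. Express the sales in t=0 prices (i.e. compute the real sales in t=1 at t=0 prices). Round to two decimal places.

2096.24

Real = Nominal ÷ (Index/100) = 3018.59 ÷ (144.0/100)
     = 3018.59 ÷ 1.440 = 2096.2431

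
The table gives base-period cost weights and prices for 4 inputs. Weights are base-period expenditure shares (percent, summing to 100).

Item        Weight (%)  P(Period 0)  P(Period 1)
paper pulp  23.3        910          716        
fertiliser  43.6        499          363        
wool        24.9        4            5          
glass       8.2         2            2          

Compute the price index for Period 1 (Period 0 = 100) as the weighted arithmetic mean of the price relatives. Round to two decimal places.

89.37

paper pulp: 23.3 × (716/910) = 23.3 × 0.786813 = 18.3327
fertiliser: 43.6 × (363/499) = 43.6 × 0.727455 = 31.7170
wool: 24.9 × (5/4) = 24.9 × 1.250000 = 31.1250
glass: 8.2 × (2/2) = 8.2 × 1.000000 = 8.2000
Index = Σ wᵢ·(p₁ᵢ/p₀ᵢ) = 18.3327 + 31.7170 + 31.1250 + 8.2000 = 89.3748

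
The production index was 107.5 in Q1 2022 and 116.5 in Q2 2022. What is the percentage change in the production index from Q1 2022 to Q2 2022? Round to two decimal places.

8.37%

Change = (116.5 − 107.5) / 107.5 × 100
       = 9.0 / 107.5 × 100 = 8.3721%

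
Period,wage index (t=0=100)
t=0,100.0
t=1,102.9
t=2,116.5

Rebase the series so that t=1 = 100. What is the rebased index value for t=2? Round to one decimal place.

Rebased(t=2) = 116.5 / 102.9 × 100 = 113.2167

113.2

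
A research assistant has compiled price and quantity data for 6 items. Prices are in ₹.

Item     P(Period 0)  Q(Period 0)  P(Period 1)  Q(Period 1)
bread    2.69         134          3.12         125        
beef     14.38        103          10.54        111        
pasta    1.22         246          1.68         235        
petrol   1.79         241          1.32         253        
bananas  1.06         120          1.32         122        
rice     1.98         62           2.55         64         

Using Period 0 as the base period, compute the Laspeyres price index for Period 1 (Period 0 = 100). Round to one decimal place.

90.4

Laspeyres price index uses base-period quantities as weights.
ΣP(Period 1)·Q(Period 0) = 3.12×134 + 10.54×103 + 1.68×246 + 1.32×241 + 1.32×120 + 2.55×62 = 418.08 + 1085.62 + 413.28 + 318.12 + 158.4 + 158.1 = 2551.6
ΣP(Period 0)·Q(Period 0) = 2.69×134 + 14.38×103 + 1.22×246 + 1.79×241 + 1.06×120 + 1.98×62 = 360.46 + 1481.14 + 300.12 + 431.39 + 127.2 + 122.76 = 2823.07
Index = 2551.6 / 2823.07 × 100 = 90.3839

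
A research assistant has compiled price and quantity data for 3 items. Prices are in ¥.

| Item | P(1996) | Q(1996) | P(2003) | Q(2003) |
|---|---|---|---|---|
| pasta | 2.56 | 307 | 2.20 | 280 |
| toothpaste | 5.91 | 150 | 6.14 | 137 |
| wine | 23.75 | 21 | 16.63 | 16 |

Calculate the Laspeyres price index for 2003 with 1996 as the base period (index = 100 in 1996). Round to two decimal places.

89.61

Laspeyres price index uses base-period quantities as weights.
ΣP(2003)·Q(1996) = 2.20×307 + 6.14×150 + 16.63×21 = 675.4 + 921 + 349.23 = 1945.63
ΣP(1996)·Q(1996) = 2.56×307 + 5.91×150 + 23.75×21 = 785.92 + 886.5 + 498.75 = 2171.17
Index = 1945.63 / 2171.17 × 100 = 89.6121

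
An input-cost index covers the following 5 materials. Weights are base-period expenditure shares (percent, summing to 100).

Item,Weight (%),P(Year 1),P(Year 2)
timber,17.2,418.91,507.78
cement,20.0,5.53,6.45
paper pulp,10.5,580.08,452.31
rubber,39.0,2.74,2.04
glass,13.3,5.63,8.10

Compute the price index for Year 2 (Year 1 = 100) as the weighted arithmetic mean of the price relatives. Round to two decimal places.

100.53

timber: 17.2 × (507.78/418.91) = 17.2 × 1.212146 = 20.8489
cement: 20.0 × (6.45/5.53) = 20.0 × 1.166365 = 23.3273
paper pulp: 10.5 × (452.31/580.08) = 10.5 × 0.779737 = 8.1872
rubber: 39.0 × (2.04/2.74) = 39.0 × 0.744526 = 29.0365
glass: 13.3 × (8.10/5.63) = 13.3 × 1.438721 = 19.1350
Index = Σ wᵢ·(p₁ᵢ/p₀ᵢ) = 20.8489 + 23.3273 + 8.1872 + 29.0365 + 19.1350 = 100.5349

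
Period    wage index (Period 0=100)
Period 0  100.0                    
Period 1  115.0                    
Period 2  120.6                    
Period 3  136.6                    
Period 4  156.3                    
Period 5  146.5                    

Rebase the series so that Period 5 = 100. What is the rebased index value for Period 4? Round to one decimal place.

106.7

Rebased(Period 4) = 156.3 / 146.5 × 100 = 106.6894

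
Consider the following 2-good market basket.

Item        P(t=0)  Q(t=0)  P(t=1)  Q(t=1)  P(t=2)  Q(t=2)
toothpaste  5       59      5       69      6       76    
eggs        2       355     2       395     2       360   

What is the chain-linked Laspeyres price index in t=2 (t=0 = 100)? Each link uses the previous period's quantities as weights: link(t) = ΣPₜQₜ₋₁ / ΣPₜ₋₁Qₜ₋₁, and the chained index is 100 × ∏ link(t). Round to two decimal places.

106.08

Link t=0→t=1:
ΣP(t=1)Q(t=0) = 5×59 + 2×355 = 295 + 710 = 1005
ΣP(t=0)Q(t=0) = 5×59 + 2×355 = 295 + 710 = 1005
link = 1005/1005 = 1.000000
Link t=1→t=2:
ΣP(t=2)Q(t=1) = 6×69 + 2×395 = 414 + 790 = 1204
ΣP(t=1)Q(t=1) = 5×69 + 2×395 = 345 + 790 = 1135
link = 1204/1135 = 1.060793
Chained index = 100 × 1.000000 × 1.060793 = 106.0793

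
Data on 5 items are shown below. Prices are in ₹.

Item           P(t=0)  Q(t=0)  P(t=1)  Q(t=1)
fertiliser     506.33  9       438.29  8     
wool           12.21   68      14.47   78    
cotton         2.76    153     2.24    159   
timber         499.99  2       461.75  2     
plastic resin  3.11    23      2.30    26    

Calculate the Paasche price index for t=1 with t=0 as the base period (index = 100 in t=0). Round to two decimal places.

Paasche price index uses current-period quantities as weights.
ΣP(t=1)·Q(t=1) = 438.29×8 + 14.47×78 + 2.24×159 + 461.75×2 + 2.30×26 = 3506.32 + 1128.66 + 356.16 + 923.5 + 59.8 = 5974.44
ΣP(t=0)·Q(t=1) = 506.33×8 + 12.21×78 + 2.76×159 + 499.99×2 + 3.11×26 = 4050.64 + 952.38 + 438.84 + 999.98 + 80.86 = 6522.7
Index = 5974.44 / 6522.7 × 100 = 91.5946

91.59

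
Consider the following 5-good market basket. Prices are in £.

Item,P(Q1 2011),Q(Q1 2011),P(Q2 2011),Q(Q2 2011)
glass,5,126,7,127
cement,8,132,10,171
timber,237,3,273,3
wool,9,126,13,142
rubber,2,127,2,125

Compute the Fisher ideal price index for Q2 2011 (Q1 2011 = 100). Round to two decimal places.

Laspeyres component (base-period weights):
ΣP(Q2 2011)Q(Q1 2011) = 7×126 + 10×132 + 273×3 + 13×126 + 2×127 = 882 + 1320 + 819 + 1638 + 254 = 4913
ΣP(Q1 2011)Q(Q1 2011) = 5×126 + 8×132 + 237×3 + 9×126 + 2×127 = 630 + 1056 + 711 + 1134 + 254 = 3785
L = 4913 / 3785 × 100 = 129.8018
Paasche component (current-period weights):
ΣP(Q2 2011)Q(Q2 2011) = 7×127 + 10×171 + 273×3 + 13×142 + 2×125 = 889 + 1710 + 819 + 1846 + 250 = 5514
ΣP(Q1 2011)Q(Q2 2011) = 5×127 + 8×171 + 237×3 + 9×142 + 2×125 = 635 + 1368 + 711 + 1278 + 250 = 4242
P = 5514 / 4242 × 100 = 129.9859
Fisher = √(L × P) = √(129.8018 × 129.9859) = 129.8938

129.89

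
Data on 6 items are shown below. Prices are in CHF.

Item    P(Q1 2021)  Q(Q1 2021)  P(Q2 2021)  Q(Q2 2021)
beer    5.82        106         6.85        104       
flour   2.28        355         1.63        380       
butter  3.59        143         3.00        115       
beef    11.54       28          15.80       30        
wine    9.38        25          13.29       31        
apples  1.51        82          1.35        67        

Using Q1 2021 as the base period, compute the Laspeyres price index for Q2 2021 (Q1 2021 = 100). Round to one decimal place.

99.9

Laspeyres price index uses base-period quantities as weights.
ΣP(Q2 2021)·Q(Q1 2021) = 6.85×106 + 1.63×355 + 3.00×143 + 15.80×28 + 13.29×25 + 1.35×82 = 726.1 + 578.65 + 429 + 442.4 + 332.25 + 110.7 = 2619.1
ΣP(Q1 2021)·Q(Q1 2021) = 5.82×106 + 2.28×355 + 3.59×143 + 11.54×28 + 9.38×25 + 1.51×82 = 616.92 + 809.4 + 513.37 + 323.12 + 234.5 + 123.82 = 2621.13
Index = 2619.1 / 2621.13 × 100 = 99.9226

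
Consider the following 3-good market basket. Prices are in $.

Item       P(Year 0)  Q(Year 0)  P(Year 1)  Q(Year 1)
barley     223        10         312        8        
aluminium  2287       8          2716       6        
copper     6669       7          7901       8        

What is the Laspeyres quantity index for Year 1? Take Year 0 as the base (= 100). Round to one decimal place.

102.5

Laspeyres quantity index uses base-period prices as weights.
ΣP(Year 0)·Q(Year 1) = 223×8 + 2287×6 + 6669×8 = 1784 + 13722 + 53352 = 68858
ΣP(Year 0)·Q(Year 0) = 223×10 + 2287×8 + 6669×7 = 2230 + 18296 + 46683 = 67209
Index = 68858 / 67209 × 100 = 102.4535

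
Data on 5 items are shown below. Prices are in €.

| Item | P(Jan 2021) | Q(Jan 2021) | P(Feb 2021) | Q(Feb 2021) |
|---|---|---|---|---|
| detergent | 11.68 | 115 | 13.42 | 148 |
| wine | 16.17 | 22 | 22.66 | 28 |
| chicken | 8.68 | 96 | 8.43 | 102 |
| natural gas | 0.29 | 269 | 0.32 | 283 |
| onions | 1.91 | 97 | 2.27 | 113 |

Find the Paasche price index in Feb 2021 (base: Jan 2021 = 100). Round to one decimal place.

113.8

Paasche price index uses current-period quantities as weights.
ΣP(Feb 2021)·Q(Feb 2021) = 13.42×148 + 22.66×28 + 8.43×102 + 0.32×283 + 2.27×113 = 1986.16 + 634.48 + 859.86 + 90.56 + 256.51 = 3827.57
ΣP(Jan 2021)·Q(Feb 2021) = 11.68×148 + 16.17×28 + 8.68×102 + 0.29×283 + 1.91×113 = 1728.64 + 452.76 + 885.36 + 82.07 + 215.83 = 3364.66
Index = 3827.57 / 3364.66 × 100 = 113.7580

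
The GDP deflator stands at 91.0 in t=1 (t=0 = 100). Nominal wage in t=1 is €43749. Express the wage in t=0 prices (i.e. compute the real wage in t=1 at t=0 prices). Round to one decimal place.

48075.8

Real = Nominal ÷ (Index/100) = 43749 ÷ (91.0/100)
     = 43749 ÷ 0.910 = 48075.8242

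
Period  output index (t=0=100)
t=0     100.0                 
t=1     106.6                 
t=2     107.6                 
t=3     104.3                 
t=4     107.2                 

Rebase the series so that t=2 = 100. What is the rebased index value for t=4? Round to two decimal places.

99.63

Rebased(t=4) = 107.2 / 107.6 × 100 = 99.6283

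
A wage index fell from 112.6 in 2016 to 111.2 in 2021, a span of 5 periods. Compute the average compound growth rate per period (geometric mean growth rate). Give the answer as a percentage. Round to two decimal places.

Growth factor = (111.2/112.6)^(1/5) = (0.987567)^(1/5) = 0.997501
Growth rate = 0.997501 − 1 = -0.002499 = -0.2499%

-0.25%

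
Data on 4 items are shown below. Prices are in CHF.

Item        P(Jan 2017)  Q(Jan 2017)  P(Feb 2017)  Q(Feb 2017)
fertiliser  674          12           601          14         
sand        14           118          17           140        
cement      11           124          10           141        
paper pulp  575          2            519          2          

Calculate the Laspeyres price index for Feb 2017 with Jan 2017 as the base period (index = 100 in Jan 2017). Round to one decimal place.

Laspeyres price index uses base-period quantities as weights.
ΣP(Feb 2017)·Q(Jan 2017) = 601×12 + 17×118 + 10×124 + 519×2 = 7212 + 2006 + 1240 + 1038 = 11496
ΣP(Jan 2017)·Q(Jan 2017) = 674×12 + 14×118 + 11×124 + 575×2 = 8088 + 1652 + 1364 + 1150 = 12254
Index = 11496 / 12254 × 100 = 93.8143

93.8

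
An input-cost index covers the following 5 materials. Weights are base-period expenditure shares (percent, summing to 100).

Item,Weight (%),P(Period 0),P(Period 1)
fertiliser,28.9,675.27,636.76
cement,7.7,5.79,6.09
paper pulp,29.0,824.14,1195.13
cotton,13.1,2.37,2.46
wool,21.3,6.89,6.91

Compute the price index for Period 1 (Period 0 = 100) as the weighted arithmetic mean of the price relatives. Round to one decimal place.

fertiliser: 28.9 × (636.76/675.27) = 28.9 × 0.942971 = 27.2519
cement: 7.7 × (6.09/5.79) = 7.7 × 1.051813 = 8.0990
paper pulp: 29.0 × (1195.13/824.14) = 29.0 × 1.450154 = 42.0545
cotton: 13.1 × (2.46/2.37) = 13.1 × 1.037975 = 13.5975
wool: 21.3 × (6.91/6.89) = 21.3 × 1.002903 = 21.3618
Index = Σ wᵢ·(p₁ᵢ/p₀ᵢ) = 27.2519 + 8.0990 + 42.0545 + 13.5975 + 21.3618 = 112.3646

112.4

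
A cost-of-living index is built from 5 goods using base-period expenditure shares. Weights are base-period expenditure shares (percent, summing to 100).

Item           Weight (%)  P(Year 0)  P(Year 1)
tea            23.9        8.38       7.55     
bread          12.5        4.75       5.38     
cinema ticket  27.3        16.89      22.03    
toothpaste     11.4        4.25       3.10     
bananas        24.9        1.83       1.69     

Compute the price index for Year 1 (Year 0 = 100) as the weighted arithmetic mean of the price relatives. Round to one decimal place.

102.6

tea: 23.9 × (7.55/8.38) = 23.9 × 0.900955 = 21.5328
bread: 12.5 × (5.38/4.75) = 12.5 × 1.132632 = 14.1579
cinema ticket: 27.3 × (22.03/16.89) = 27.3 × 1.304322 = 35.6080
toothpaste: 11.4 × (3.10/4.25) = 11.4 × 0.729412 = 8.3153
bananas: 24.9 × (1.69/1.83) = 24.9 × 0.923497 = 22.9951
Index = Σ wᵢ·(p₁ᵢ/p₀ᵢ) = 21.5328 + 14.1579 + 35.6080 + 8.3153 + 22.9951 = 102.6091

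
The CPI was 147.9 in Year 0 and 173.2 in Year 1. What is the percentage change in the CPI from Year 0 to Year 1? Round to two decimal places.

17.11%

Change = (173.2 − 147.9) / 147.9 × 100
       = 25.3 / 147.9 × 100 = 17.1062%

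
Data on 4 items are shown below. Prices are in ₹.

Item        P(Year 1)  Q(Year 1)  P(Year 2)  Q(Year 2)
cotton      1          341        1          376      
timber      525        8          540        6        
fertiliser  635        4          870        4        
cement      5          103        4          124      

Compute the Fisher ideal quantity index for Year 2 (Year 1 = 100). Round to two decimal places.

88.39

Laspeyres component (base-period weights):
ΣP(Year 1)Q(Year 2) = 1×376 + 525×6 + 635×4 + 5×124 = 376 + 3150 + 2540 + 620 = 6686
ΣP(Year 1)Q(Year 1) = 1×341 + 525×8 + 635×4 + 5×103 = 341 + 4200 + 2540 + 515 = 7596
L = 6686 / 7596 × 100 = 88.0200
Paasche component (current-period weights):
ΣP(Year 2)Q(Year 2) = 1×376 + 540×6 + 870×4 + 4×124 = 376 + 3240 + 3480 + 496 = 7592
ΣP(Year 2)Q(Year 1) = 1×341 + 540×8 + 870×4 + 4×103 = 341 + 4320 + 3480 + 412 = 8553
P = 7592 / 8553 × 100 = 88.7642
Fisher = √(L × P) = √(88.0200 × 88.7642) = 88.3913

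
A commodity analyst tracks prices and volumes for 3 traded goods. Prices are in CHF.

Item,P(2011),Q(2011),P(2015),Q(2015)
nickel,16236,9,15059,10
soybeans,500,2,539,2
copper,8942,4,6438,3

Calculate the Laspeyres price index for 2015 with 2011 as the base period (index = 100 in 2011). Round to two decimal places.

88.77

Laspeyres price index uses base-period quantities as weights.
ΣP(2015)·Q(2011) = 15059×9 + 539×2 + 6438×4 = 135531 + 1078 + 25752 = 162361
ΣP(2011)·Q(2011) = 16236×9 + 500×2 + 8942×4 = 146124 + 1000 + 35768 = 182892
Index = 162361 / 182892 × 100 = 88.7742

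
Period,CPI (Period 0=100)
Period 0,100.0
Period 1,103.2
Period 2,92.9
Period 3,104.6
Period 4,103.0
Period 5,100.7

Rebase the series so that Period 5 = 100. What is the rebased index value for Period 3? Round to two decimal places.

Rebased(Period 3) = 104.6 / 100.7 × 100 = 103.8729

103.87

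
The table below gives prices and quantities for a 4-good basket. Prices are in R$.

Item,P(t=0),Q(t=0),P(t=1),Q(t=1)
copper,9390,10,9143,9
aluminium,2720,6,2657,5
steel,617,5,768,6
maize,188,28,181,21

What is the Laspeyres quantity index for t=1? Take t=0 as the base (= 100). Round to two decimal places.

Laspeyres quantity index uses base-period prices as weights.
ΣP(t=0)·Q(t=1) = 9390×9 + 2720×5 + 617×6 + 188×21 = 84510 + 13600 + 3702 + 3948 = 105760
ΣP(t=0)·Q(t=0) = 9390×10 + 2720×6 + 617×5 + 188×28 = 93900 + 16320 + 3085 + 5264 = 118569
Index = 105760 / 118569 × 100 = 89.1970

89.20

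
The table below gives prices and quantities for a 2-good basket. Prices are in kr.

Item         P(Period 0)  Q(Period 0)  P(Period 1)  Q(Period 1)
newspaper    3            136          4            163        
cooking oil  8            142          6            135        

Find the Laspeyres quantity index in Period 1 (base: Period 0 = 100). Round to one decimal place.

101.6

Laspeyres quantity index uses base-period prices as weights.
ΣP(Period 0)·Q(Period 1) = 3×163 + 8×135 = 489 + 1080 = 1569
ΣP(Period 0)·Q(Period 0) = 3×136 + 8×142 = 408 + 1136 = 1544
Index = 1569 / 1544 × 100 = 101.6192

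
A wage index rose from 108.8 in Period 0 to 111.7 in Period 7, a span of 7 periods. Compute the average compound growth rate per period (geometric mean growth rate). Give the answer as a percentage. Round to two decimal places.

Growth factor = (111.7/108.8)^(1/7) = (1.026654)^(1/7) = 1.003765
Growth rate = 1.003765 − 1 = 0.003765 = 0.3765%

0.38%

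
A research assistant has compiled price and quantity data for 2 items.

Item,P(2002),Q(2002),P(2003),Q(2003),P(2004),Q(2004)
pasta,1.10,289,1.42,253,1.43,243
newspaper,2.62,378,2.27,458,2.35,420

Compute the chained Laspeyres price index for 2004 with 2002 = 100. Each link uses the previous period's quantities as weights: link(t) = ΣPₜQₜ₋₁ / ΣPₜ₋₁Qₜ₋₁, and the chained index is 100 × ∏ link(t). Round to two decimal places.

Link 2002→2003:
ΣP(2003)Q(2002) = 1.42×289 + 2.27×378 = 410.38 + 858.06 = 1268.44
ΣP(2002)Q(2002) = 1.10×289 + 2.62×378 = 317.9 + 990.36 = 1308.26
link = 1268.44/1308.26 = 0.969563
Link 2003→2004:
ΣP(2004)Q(2003) = 1.43×253 + 2.35×458 = 361.79 + 1076.3 = 1438.09
ΣP(2003)Q(2003) = 1.42×253 + 2.27×458 = 359.26 + 1039.66 = 1398.92
link = 1438.09/1398.92 = 1.028000
Chained index = 100 × 0.969563 × 1.028000 = 99.6711

99.67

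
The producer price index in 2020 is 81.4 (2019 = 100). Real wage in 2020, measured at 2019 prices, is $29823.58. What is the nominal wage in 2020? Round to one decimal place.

24276.4

Nominal = Real × (Index/100) = 29823.58 × (81.4/100)
        = 29823.58 × 0.814 = 24276.3941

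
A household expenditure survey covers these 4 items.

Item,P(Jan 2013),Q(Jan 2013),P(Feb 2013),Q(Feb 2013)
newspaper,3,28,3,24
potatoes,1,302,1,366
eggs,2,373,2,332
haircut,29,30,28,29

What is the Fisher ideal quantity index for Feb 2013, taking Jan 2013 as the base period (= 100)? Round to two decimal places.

97.06

Laspeyres component (base-period weights):
ΣP(Jan 2013)Q(Feb 2013) = 3×24 + 1×366 + 2×332 + 29×29 = 72 + 366 + 664 + 841 = 1943
ΣP(Jan 2013)Q(Jan 2013) = 3×28 + 1×302 + 2×373 + 29×30 = 84 + 302 + 746 + 870 = 2002
L = 1943 / 2002 × 100 = 97.0529
Paasche component (current-period weights):
ΣP(Feb 2013)Q(Feb 2013) = 3×24 + 1×366 + 2×332 + 28×29 = 72 + 366 + 664 + 812 = 1914
ΣP(Feb 2013)Q(Jan 2013) = 3×28 + 1×302 + 2×373 + 28×30 = 84 + 302 + 746 + 840 = 1972
P = 1914 / 1972 × 100 = 97.0588
Fisher = √(L × P) = √(97.0529 × 97.0588) = 97.0559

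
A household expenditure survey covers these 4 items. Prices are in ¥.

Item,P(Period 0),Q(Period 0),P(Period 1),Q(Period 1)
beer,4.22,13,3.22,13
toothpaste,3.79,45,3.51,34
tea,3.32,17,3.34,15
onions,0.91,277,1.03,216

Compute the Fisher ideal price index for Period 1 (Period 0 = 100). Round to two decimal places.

101.18

Laspeyres component (base-period weights):
ΣP(Period 1)Q(Period 0) = 3.22×13 + 3.51×45 + 3.34×17 + 1.03×277 = 41.86 + 157.95 + 56.78 + 285.31 = 541.9
ΣP(Period 0)Q(Period 0) = 4.22×13 + 3.79×45 + 3.32×17 + 0.91×277 = 54.86 + 170.55 + 56.44 + 252.07 = 533.92
L = 541.9 / 533.92 × 100 = 101.4946
Paasche component (current-period weights):
ΣP(Period 1)Q(Period 1) = 3.22×13 + 3.51×34 + 3.34×15 + 1.03×216 = 41.86 + 119.34 + 50.1 + 222.48 = 433.78
ΣP(Period 0)Q(Period 1) = 4.22×13 + 3.79×34 + 3.32×15 + 0.91×216 = 54.86 + 128.86 + 49.8 + 196.56 = 430.08
P = 433.78 / 430.08 × 100 = 100.8603
Fisher = √(L × P) = √(101.4946 × 100.8603) = 101.1770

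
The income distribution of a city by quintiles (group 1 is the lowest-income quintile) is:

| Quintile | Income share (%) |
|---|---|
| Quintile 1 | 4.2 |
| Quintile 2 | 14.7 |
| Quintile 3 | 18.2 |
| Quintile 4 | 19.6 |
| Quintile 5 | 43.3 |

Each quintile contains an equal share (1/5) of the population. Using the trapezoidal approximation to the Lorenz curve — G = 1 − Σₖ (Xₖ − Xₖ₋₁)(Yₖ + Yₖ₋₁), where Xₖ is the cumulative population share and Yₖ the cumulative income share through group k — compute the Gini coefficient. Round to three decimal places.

Cumulative income shares Yₖ: 0.0420, 0.1890, 0.3710, 0.5670, 1.0000
Σ (Xₖ−Xₖ₋₁)(Yₖ+Yₖ₋₁) = (1/5)(0.0420+0.0000) + (1/5)(0.1890+0.0420) + (1/5)(0.3710+0.1890) + (1/5)(0.5670+0.3710) + (1/5)(1.0000+0.5670)
  = 0.0084 + 0.0462 + 0.1120 + 0.1876 + 0.3134 = 0.6676
G = 1 − 0.6676 = 0.3324

0.332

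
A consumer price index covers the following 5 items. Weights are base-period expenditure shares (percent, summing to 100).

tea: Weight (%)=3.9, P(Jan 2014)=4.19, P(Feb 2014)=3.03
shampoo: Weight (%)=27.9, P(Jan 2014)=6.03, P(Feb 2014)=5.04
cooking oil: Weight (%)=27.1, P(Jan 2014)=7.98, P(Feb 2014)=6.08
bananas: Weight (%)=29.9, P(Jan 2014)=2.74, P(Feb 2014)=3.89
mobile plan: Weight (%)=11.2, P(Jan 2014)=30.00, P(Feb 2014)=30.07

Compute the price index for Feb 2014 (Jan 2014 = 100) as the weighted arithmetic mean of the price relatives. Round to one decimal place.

tea: 3.9 × (3.03/4.19) = 3.9 × 0.723150 = 2.8203
shampoo: 27.9 × (5.04/6.03) = 27.9 × 0.835821 = 23.3194
cooking oil: 27.1 × (6.08/7.98) = 27.1 × 0.761905 = 20.6476
bananas: 29.9 × (3.89/2.74) = 29.9 × 1.419708 = 42.4493
mobile plan: 11.2 × (30.07/30.00) = 11.2 × 1.002333 = 11.2261
Index = Σ wᵢ·(p₁ᵢ/p₀ᵢ) = 2.8203 + 23.3194 + 20.6476 + 42.4493 + 11.2261 = 100.4627

100.5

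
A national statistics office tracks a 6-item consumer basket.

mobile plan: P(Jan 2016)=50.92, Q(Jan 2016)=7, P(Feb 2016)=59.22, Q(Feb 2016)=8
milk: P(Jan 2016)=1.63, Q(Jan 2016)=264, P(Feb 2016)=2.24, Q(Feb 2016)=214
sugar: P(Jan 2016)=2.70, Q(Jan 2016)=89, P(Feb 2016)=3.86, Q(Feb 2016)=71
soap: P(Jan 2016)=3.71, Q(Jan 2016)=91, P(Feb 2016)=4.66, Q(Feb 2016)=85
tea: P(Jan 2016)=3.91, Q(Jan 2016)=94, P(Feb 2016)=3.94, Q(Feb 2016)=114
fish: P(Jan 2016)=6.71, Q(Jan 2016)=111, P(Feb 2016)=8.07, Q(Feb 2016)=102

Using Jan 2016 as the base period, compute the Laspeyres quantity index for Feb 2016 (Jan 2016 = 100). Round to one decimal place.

Laspeyres quantity index uses base-period prices as weights.
ΣP(Jan 2016)·Q(Feb 2016) = 50.92×8 + 1.63×214 + 2.70×71 + 3.71×85 + 3.91×114 + 6.71×102 = 407.36 + 348.82 + 191.7 + 315.35 + 445.74 + 684.42 = 2393.39
ΣP(Jan 2016)·Q(Jan 2016) = 50.92×7 + 1.63×264 + 2.70×89 + 3.71×91 + 3.91×94 + 6.71×111 = 356.44 + 430.32 + 240.3 + 337.61 + 367.54 + 744.81 = 2477.02
Index = 2393.39 / 2477.02 × 100 = 96.6238

96.6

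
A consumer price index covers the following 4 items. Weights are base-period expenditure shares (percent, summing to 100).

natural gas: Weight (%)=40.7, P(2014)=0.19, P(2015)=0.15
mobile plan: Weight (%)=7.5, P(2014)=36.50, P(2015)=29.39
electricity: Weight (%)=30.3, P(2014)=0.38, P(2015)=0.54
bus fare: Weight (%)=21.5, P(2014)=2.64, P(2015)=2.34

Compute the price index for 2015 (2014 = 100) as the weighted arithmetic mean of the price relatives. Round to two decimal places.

natural gas: 40.7 × (0.15/0.19) = 40.7 × 0.789474 = 32.1316
mobile plan: 7.5 × (29.39/36.50) = 7.5 × 0.805205 = 6.0390
electricity: 30.3 × (0.54/0.38) = 30.3 × 1.421053 = 43.0579
bus fare: 21.5 × (2.34/2.64) = 21.5 × 0.886364 = 19.0568
Index = Σ wᵢ·(p₁ᵢ/p₀ᵢ) = 32.1316 + 6.0390 + 43.0579 + 19.0568 = 100.2853

100.29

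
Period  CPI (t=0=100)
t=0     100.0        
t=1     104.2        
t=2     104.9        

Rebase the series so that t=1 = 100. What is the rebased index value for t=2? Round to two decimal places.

Rebased(t=2) = 104.9 / 104.2 × 100 = 100.6718

100.67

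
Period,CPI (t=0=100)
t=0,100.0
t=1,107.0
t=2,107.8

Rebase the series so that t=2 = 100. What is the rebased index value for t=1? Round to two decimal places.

Rebased(t=1) = 107.0 / 107.8 × 100 = 99.2579

99.26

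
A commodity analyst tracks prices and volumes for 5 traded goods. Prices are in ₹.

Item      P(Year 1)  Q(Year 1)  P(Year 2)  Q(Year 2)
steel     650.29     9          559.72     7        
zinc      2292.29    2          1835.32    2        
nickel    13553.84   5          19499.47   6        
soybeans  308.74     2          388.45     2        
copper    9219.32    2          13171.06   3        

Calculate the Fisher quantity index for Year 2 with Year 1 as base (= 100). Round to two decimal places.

Laspeyres component (base-period weights):
ΣP(Year 1)Q(Year 2) = 650.29×7 + 2292.29×2 + 13553.84×6 + 308.74×2 + 9219.32×3 = 4552.03 + 4584.58 + 81323.04 + 617.48 + 27657.96 = 118735.09
ΣP(Year 1)Q(Year 1) = 650.29×9 + 2292.29×2 + 13553.84×5 + 308.74×2 + 9219.32×2 = 5852.61 + 4584.58 + 67769.2 + 617.48 + 18438.64 = 97262.51
L = 118735.09 / 97262.51 × 100 = 122.0769
Paasche component (current-period weights):
ΣP(Year 2)Q(Year 2) = 559.72×7 + 1835.32×2 + 19499.47×6 + 388.45×2 + 13171.06×3 = 3918.04 + 3670.64 + 116996.82 + 776.9 + 39513.18 = 164875.58
ΣP(Year 2)Q(Year 1) = 559.72×9 + 1835.32×2 + 19499.47×5 + 388.45×2 + 13171.06×2 = 5037.48 + 3670.64 + 97497.35 + 776.9 + 26342.12 = 133324.49
P = 164875.58 / 133324.49 × 100 = 123.6649
Fisher = √(L × P) = √(122.0769 × 123.6649) = 122.8683

122.87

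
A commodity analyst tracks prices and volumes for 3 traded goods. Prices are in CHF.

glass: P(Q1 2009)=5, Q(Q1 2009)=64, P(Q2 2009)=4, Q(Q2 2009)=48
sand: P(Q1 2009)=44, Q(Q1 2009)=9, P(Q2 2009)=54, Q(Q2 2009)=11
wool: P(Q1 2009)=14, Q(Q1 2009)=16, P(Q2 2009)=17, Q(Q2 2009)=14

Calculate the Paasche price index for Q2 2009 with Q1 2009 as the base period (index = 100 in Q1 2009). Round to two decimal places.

111.30

Paasche price index uses current-period quantities as weights.
ΣP(Q2 2009)·Q(Q2 2009) = 4×48 + 54×11 + 17×14 = 192 + 594 + 238 = 1024
ΣP(Q1 2009)·Q(Q2 2009) = 5×48 + 44×11 + 14×14 = 240 + 484 + 196 = 920
Index = 1024 / 920 × 100 = 111.3043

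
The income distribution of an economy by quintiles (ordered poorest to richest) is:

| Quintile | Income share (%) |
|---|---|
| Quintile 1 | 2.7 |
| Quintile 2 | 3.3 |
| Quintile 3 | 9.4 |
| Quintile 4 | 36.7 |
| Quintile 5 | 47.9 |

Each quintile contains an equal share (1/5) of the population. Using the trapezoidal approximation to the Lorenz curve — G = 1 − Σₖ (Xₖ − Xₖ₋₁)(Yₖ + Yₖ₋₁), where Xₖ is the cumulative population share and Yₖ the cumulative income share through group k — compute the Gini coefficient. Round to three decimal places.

0.495

Cumulative income shares Yₖ: 0.0270, 0.0600, 0.1540, 0.5210, 1.0000
Σ (Xₖ−Xₖ₋₁)(Yₖ+Yₖ₋₁) = (1/5)(0.0270+0.0000) + (1/5)(0.0600+0.0270) + (1/5)(0.1540+0.0600) + (1/5)(0.5210+0.1540) + (1/5)(1.0000+0.5210)
  = 0.0054 + 0.0174 + 0.0428 + 0.1350 + 0.3042 = 0.5048
G = 1 − 0.5048 = 0.4952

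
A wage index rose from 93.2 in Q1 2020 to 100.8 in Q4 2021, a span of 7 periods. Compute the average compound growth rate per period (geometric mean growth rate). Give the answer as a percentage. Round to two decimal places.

Growth factor = (100.8/93.2)^(1/7) = (1.081545)^(1/7) = 1.011262
Growth rate = 1.011262 − 1 = 0.011262 = 1.1262%

1.13%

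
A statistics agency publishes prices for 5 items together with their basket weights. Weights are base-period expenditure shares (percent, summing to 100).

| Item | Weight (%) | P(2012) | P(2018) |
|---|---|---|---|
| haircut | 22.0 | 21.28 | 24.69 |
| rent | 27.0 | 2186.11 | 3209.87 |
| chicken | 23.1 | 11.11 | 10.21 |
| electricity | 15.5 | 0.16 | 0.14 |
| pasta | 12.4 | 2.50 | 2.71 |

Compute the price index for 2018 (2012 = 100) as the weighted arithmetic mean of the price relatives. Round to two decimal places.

113.40

haircut: 22.0 × (24.69/21.28) = 22.0 × 1.160244 = 25.5254
rent: 27.0 × (3209.87/2186.11) = 27.0 × 1.468302 = 39.6442
chicken: 23.1 × (10.21/11.11) = 23.1 × 0.918992 = 21.2287
electricity: 15.5 × (0.14/0.16) = 15.5 × 0.875000 = 13.5625
pasta: 12.4 × (2.71/2.50) = 12.4 × 1.084000 = 13.4416
Index = Σ wᵢ·(p₁ᵢ/p₀ᵢ) = 25.5254 + 39.6442 + 21.2287 + 13.5625 + 13.4416 = 113.4023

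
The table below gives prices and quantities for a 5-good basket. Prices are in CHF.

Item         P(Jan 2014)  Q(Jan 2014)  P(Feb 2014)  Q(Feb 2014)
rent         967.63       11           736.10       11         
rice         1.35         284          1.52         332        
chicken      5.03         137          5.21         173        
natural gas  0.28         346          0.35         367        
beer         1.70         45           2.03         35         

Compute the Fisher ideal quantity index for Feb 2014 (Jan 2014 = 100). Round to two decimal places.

102.30

Laspeyres component (base-period weights):
ΣP(Jan 2014)Q(Feb 2014) = 967.63×11 + 1.35×332 + 5.03×173 + 0.28×367 + 1.70×35 = 10643.93 + 448.2 + 870.19 + 102.76 + 59.5 = 12124.58
ΣP(Jan 2014)Q(Jan 2014) = 967.63×11 + 1.35×284 + 5.03×137 + 0.28×346 + 1.70×45 = 10643.93 + 383.4 + 689.11 + 96.88 + 76.5 = 11889.82
L = 12124.58 / 11889.82 × 100 = 101.9745
Paasche component (current-period weights):
ΣP(Feb 2014)Q(Feb 2014) = 736.10×11 + 1.52×332 + 5.21×173 + 0.35×367 + 2.03×35 = 8097.1 + 504.64 + 901.33 + 128.45 + 71.05 = 9702.57
ΣP(Feb 2014)Q(Jan 2014) = 736.10×11 + 1.52×284 + 5.21×137 + 0.35×346 + 2.03×45 = 8097.1 + 431.68 + 713.77 + 121.1 + 91.35 = 9455
P = 9702.57 / 9455 × 100 = 102.6184
Fisher = √(L × P) = √(101.9745 × 102.6184) = 102.2959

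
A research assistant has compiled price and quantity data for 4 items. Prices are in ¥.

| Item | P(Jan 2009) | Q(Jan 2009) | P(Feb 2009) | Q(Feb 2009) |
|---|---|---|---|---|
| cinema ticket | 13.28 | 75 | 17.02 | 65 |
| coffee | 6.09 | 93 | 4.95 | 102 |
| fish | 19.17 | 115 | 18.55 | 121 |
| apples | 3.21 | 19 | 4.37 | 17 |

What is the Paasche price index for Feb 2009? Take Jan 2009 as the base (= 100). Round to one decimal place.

101.9

Paasche price index uses current-period quantities as weights.
ΣP(Feb 2009)·Q(Feb 2009) = 17.02×65 + 4.95×102 + 18.55×121 + 4.37×17 = 1106.3 + 504.9 + 2244.55 + 74.29 = 3930.04
ΣP(Jan 2009)·Q(Feb 2009) = 13.28×65 + 6.09×102 + 19.17×121 + 3.21×17 = 863.2 + 621.18 + 2319.57 + 54.57 = 3858.52
Index = 3930.04 / 3858.52 × 100 = 101.8536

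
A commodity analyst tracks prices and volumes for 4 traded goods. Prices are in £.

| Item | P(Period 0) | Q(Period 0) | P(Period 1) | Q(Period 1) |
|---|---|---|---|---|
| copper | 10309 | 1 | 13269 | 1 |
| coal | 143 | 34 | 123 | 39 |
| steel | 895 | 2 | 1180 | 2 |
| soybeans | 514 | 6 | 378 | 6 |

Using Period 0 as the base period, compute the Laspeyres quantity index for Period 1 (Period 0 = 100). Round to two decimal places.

Laspeyres quantity index uses base-period prices as weights.
ΣP(Period 0)·Q(Period 1) = 10309×1 + 143×39 + 895×2 + 514×6 = 10309 + 5577 + 1790 + 3084 = 20760
ΣP(Period 0)·Q(Period 0) = 10309×1 + 143×34 + 895×2 + 514×6 = 10309 + 4862 + 1790 + 3084 = 20045
Index = 20760 / 20045 × 100 = 103.5670

103.57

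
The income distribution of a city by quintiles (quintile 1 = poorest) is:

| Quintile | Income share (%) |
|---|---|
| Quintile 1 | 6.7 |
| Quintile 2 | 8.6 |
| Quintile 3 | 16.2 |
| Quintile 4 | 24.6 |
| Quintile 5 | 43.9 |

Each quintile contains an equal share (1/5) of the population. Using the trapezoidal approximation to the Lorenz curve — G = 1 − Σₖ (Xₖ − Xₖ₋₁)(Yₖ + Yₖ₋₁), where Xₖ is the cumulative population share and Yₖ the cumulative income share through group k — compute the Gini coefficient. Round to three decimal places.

0.362

Cumulative income shares Yₖ: 0.0670, 0.1530, 0.3150, 0.5610, 1.0000
Σ (Xₖ−Xₖ₋₁)(Yₖ+Yₖ₋₁) = (1/5)(0.0670+0.0000) + (1/5)(0.1530+0.0670) + (1/5)(0.3150+0.1530) + (1/5)(0.5610+0.3150) + (1/5)(1.0000+0.5610)
  = 0.0134 + 0.0440 + 0.0936 + 0.1752 + 0.3122 = 0.6384
G = 1 − 0.6384 = 0.3616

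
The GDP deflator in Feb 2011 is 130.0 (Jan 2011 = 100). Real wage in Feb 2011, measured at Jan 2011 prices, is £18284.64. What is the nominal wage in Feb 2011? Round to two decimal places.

Nominal = Real × (Index/100) = 18284.64 × (130.0/100)
        = 18284.64 × 1.300 = 23770.0320

23770.03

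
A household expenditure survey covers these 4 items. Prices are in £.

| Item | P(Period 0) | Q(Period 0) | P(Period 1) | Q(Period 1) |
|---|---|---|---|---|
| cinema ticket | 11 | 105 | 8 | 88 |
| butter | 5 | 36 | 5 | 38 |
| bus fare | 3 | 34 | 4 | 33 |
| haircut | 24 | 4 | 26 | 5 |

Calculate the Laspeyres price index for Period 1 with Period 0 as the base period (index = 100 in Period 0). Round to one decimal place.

Laspeyres price index uses base-period quantities as weights.
ΣP(Period 1)·Q(Period 0) = 8×105 + 5×36 + 4×34 + 26×4 = 840 + 180 + 136 + 104 = 1260
ΣP(Period 0)·Q(Period 0) = 11×105 + 5×36 + 3×34 + 24×4 = 1155 + 180 + 102 + 96 = 1533
Index = 1260 / 1533 × 100 = 82.1918

82.2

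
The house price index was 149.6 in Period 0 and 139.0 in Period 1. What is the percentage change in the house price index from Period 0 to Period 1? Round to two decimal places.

-7.09%

Change = (139.0 − 149.6) / 149.6 × 100
       = -10.6 / 149.6 × 100 = -7.0856%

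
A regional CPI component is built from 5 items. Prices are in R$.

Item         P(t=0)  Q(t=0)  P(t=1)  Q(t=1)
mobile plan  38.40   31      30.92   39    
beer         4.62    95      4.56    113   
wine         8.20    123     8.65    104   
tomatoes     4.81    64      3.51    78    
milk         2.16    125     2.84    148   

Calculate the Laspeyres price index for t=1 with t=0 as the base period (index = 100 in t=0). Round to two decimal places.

Laspeyres price index uses base-period quantities as weights.
ΣP(t=1)·Q(t=0) = 30.92×31 + 4.56×95 + 8.65×123 + 3.51×64 + 2.84×125 = 958.52 + 433.2 + 1063.95 + 224.64 + 355 = 3035.31
ΣP(t=0)·Q(t=0) = 38.40×31 + 4.62×95 + 8.20×123 + 4.81×64 + 2.16×125 = 1190.4 + 438.9 + 1008.6 + 307.84 + 270 = 3215.74
Index = 3035.31 / 3215.74 × 100 = 94.3892

94.39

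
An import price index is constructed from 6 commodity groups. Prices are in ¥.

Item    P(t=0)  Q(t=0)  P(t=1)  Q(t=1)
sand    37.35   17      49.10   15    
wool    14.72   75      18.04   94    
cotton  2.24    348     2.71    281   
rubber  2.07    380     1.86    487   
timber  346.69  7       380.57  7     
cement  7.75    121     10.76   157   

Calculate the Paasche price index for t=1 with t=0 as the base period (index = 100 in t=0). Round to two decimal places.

116.99

Paasche price index uses current-period quantities as weights.
ΣP(t=1)·Q(t=1) = 49.10×15 + 18.04×94 + 2.71×281 + 1.86×487 + 380.57×7 + 10.76×157 = 736.5 + 1695.76 + 761.51 + 905.82 + 2663.99 + 1689.32 = 8452.9
ΣP(t=0)·Q(t=1) = 37.35×15 + 14.72×94 + 2.24×281 + 2.07×487 + 346.69×7 + 7.75×157 = 560.25 + 1383.68 + 629.44 + 1008.09 + 2426.83 + 1216.75 = 7225.04
Index = 8452.9 / 7225.04 × 100 = 116.9945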